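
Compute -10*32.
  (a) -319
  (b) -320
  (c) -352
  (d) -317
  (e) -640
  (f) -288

-10 * 32 = -320
b) -320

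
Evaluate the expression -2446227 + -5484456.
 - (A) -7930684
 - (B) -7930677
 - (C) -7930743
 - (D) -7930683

-2446227 + -5484456 = -7930683
D) -7930683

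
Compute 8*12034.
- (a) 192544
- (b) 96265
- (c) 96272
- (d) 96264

8 * 12034 = 96272
c) 96272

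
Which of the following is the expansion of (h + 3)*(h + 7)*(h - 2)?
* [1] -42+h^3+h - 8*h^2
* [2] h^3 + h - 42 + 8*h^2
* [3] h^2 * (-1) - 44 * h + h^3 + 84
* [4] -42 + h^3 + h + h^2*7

Expanding (h + 3)*(h + 7)*(h - 2):
= h^3 + h - 42 + 8*h^2
2) h^3 + h - 42 + 8*h^2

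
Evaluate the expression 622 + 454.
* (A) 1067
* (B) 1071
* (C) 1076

622 + 454 = 1076
C) 1076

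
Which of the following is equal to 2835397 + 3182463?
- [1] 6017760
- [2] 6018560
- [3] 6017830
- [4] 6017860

2835397 + 3182463 = 6017860
4) 6017860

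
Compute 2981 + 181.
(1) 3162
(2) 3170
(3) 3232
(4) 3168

2981 + 181 = 3162
1) 3162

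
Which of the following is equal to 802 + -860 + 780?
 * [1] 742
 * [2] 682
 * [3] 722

First: 802 + -860 = -58
Then: -58 + 780 = 722
3) 722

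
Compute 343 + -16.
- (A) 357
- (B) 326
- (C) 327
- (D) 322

343 + -16 = 327
C) 327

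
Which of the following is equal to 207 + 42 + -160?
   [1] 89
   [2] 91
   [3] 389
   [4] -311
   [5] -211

First: 207 + 42 = 249
Then: 249 + -160 = 89
1) 89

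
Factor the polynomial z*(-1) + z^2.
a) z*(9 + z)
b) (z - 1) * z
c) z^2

We need to factor z*(-1) + z^2.
The factored form is (z - 1) * z.
b) (z - 1) * z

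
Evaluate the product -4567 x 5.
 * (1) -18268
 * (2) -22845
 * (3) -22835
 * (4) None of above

-4567 * 5 = -22835
3) -22835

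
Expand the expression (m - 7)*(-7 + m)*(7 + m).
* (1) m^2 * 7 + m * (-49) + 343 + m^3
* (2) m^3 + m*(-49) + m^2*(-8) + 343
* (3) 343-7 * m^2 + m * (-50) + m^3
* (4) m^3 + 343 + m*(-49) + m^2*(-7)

Expanding (m - 7)*(-7 + m)*(7 + m):
= m^3 + 343 + m*(-49) + m^2*(-7)
4) m^3 + 343 + m*(-49) + m^2*(-7)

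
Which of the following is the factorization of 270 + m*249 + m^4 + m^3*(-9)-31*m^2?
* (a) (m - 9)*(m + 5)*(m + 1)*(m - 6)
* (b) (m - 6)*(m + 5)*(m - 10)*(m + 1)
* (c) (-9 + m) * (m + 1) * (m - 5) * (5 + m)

We need to factor 270 + m*249 + m^4 + m^3*(-9)-31*m^2.
The factored form is (m - 9)*(m + 5)*(m + 1)*(m - 6).
a) (m - 9)*(m + 5)*(m + 1)*(m - 6)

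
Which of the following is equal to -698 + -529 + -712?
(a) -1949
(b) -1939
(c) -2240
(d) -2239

First: -698 + -529 = -1227
Then: -1227 + -712 = -1939
b) -1939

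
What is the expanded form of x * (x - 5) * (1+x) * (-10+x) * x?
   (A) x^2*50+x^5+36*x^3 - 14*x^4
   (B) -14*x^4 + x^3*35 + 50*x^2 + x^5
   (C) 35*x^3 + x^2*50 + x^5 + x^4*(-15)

Expanding x * (x - 5) * (1+x) * (-10+x) * x:
= -14*x^4 + x^3*35 + 50*x^2 + x^5
B) -14*x^4 + x^3*35 + 50*x^2 + x^5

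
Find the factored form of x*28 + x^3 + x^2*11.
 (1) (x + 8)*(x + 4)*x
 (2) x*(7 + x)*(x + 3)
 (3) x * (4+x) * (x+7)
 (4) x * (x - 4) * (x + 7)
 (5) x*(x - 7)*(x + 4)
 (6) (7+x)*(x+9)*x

We need to factor x*28 + x^3 + x^2*11.
The factored form is x * (4+x) * (x+7).
3) x * (4+x) * (x+7)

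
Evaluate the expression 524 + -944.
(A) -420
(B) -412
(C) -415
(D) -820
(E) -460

524 + -944 = -420
A) -420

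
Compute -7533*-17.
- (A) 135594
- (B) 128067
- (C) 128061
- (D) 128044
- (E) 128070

-7533 * -17 = 128061
C) 128061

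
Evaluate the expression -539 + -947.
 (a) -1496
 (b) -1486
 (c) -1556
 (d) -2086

-539 + -947 = -1486
b) -1486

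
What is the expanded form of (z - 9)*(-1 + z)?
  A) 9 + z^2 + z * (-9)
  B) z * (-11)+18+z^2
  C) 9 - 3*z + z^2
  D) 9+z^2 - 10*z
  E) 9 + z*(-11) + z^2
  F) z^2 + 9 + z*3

Expanding (z - 9)*(-1 + z):
= 9+z^2 - 10*z
D) 9+z^2 - 10*z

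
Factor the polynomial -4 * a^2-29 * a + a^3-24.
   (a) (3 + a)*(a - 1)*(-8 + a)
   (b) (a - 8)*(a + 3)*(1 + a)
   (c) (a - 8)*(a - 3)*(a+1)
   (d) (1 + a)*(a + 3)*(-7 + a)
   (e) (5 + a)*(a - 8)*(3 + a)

We need to factor -4 * a^2-29 * a + a^3-24.
The factored form is (a - 8)*(a + 3)*(1 + a).
b) (a - 8)*(a + 3)*(1 + a)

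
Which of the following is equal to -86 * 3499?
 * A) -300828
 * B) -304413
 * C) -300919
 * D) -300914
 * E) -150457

-86 * 3499 = -300914
D) -300914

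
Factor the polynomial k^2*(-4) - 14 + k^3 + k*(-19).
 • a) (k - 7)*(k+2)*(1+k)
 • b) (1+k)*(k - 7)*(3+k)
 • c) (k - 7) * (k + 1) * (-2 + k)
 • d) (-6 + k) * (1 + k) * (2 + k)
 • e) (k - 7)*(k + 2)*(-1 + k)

We need to factor k^2*(-4) - 14 + k^3 + k*(-19).
The factored form is (k - 7)*(k+2)*(1+k).
a) (k - 7)*(k+2)*(1+k)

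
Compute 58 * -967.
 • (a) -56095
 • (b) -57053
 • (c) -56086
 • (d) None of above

58 * -967 = -56086
c) -56086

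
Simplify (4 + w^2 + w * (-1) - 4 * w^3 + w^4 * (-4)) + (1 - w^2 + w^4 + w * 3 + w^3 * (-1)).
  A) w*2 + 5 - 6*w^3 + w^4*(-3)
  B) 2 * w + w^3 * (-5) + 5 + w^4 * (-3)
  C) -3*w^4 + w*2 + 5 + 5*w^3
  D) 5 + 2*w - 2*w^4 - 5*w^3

Adding the polynomials and combining like terms:
(4 + w^2 + w*(-1) - 4*w^3 + w^4*(-4)) + (1 - w^2 + w^4 + w*3 + w^3*(-1))
= 2 * w + w^3 * (-5) + 5 + w^4 * (-3)
B) 2 * w + w^3 * (-5) + 5 + w^4 * (-3)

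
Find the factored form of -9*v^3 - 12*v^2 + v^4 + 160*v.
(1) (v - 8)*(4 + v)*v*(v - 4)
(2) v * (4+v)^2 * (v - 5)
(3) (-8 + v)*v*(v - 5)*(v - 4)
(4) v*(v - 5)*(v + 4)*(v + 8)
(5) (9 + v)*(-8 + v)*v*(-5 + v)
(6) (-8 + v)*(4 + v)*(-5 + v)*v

We need to factor -9*v^3 - 12*v^2 + v^4 + 160*v.
The factored form is (-8 + v)*(4 + v)*(-5 + v)*v.
6) (-8 + v)*(4 + v)*(-5 + v)*v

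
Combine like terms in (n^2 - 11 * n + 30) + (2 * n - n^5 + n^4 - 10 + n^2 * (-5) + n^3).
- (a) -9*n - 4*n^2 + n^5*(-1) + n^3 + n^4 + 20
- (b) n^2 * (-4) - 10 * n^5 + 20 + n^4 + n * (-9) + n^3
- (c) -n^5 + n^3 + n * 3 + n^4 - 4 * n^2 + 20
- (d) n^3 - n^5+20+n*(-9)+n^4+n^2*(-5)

Adding the polynomials and combining like terms:
(n^2 - 11*n + 30) + (2*n - n^5 + n^4 - 10 + n^2*(-5) + n^3)
= -9*n - 4*n^2 + n^5*(-1) + n^3 + n^4 + 20
a) -9*n - 4*n^2 + n^5*(-1) + n^3 + n^4 + 20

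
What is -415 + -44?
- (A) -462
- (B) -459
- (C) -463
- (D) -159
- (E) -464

-415 + -44 = -459
B) -459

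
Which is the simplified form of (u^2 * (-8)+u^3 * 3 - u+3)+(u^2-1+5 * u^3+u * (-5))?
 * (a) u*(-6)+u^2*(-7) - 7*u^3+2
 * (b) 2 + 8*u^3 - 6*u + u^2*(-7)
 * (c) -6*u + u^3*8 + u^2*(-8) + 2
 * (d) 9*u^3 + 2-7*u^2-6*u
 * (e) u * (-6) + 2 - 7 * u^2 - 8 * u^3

Adding the polynomials and combining like terms:
(u^2*(-8) + u^3*3 - u + 3) + (u^2 - 1 + 5*u^3 + u*(-5))
= 2 + 8*u^3 - 6*u + u^2*(-7)
b) 2 + 8*u^3 - 6*u + u^2*(-7)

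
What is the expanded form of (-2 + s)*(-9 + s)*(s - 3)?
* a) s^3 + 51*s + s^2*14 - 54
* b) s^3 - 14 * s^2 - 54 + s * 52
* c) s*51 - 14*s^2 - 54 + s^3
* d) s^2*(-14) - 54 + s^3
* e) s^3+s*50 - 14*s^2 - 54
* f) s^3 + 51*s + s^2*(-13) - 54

Expanding (-2 + s)*(-9 + s)*(s - 3):
= s*51 - 14*s^2 - 54 + s^3
c) s*51 - 14*s^2 - 54 + s^3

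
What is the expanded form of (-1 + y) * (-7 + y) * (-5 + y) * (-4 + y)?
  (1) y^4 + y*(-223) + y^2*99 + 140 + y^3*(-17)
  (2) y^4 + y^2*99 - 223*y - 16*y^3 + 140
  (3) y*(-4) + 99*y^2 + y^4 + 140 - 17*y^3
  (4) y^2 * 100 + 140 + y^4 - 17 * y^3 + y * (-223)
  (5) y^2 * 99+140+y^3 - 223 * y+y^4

Expanding (-1 + y) * (-7 + y) * (-5 + y) * (-4 + y):
= y^4 + y*(-223) + y^2*99 + 140 + y^3*(-17)
1) y^4 + y*(-223) + y^2*99 + 140 + y^3*(-17)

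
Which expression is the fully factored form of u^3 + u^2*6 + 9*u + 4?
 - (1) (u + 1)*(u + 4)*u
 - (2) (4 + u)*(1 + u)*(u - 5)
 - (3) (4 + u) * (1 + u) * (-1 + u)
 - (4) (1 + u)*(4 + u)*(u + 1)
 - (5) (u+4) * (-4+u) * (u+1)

We need to factor u^3 + u^2*6 + 9*u + 4.
The factored form is (1 + u)*(4 + u)*(u + 1).
4) (1 + u)*(4 + u)*(u + 1)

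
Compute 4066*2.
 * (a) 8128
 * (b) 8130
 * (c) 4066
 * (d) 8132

4066 * 2 = 8132
d) 8132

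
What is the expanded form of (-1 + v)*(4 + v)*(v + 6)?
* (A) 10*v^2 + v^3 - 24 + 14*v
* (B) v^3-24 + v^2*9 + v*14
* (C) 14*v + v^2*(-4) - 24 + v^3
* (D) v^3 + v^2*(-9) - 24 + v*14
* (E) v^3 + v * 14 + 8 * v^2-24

Expanding (-1 + v)*(4 + v)*(v + 6):
= v^3-24 + v^2*9 + v*14
B) v^3-24 + v^2*9 + v*14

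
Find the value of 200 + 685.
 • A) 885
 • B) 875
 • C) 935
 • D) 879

200 + 685 = 885
A) 885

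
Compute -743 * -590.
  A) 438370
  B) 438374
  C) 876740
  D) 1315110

-743 * -590 = 438370
A) 438370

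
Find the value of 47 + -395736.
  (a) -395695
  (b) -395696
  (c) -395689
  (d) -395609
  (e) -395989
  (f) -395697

47 + -395736 = -395689
c) -395689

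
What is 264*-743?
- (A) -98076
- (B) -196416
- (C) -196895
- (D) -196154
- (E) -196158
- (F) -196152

264 * -743 = -196152
F) -196152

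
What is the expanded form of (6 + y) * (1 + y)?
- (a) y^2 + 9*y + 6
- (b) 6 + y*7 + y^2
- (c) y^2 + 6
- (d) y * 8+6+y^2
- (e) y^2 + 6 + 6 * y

Expanding (6 + y) * (1 + y):
= 6 + y*7 + y^2
b) 6 + y*7 + y^2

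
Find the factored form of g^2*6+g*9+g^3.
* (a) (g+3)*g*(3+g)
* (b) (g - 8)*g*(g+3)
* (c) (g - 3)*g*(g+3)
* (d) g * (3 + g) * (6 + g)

We need to factor g^2*6+g*9+g^3.
The factored form is (g+3)*g*(3+g).
a) (g+3)*g*(3+g)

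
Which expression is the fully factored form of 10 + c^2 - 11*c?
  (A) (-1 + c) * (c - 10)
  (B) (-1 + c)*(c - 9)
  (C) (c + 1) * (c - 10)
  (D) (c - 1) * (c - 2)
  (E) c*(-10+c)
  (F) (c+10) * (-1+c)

We need to factor 10 + c^2 - 11*c.
The factored form is (-1 + c) * (c - 10).
A) (-1 + c) * (c - 10)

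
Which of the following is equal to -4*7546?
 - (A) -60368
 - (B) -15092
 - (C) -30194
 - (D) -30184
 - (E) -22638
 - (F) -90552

-4 * 7546 = -30184
D) -30184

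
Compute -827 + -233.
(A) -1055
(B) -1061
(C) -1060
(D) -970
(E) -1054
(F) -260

-827 + -233 = -1060
C) -1060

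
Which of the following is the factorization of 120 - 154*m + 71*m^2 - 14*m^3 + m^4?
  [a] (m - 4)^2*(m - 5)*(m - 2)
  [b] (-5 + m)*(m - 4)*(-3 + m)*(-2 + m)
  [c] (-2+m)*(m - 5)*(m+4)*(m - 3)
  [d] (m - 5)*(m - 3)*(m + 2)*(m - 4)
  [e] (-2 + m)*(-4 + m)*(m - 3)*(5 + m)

We need to factor 120 - 154*m + 71*m^2 - 14*m^3 + m^4.
The factored form is (-5 + m)*(m - 4)*(-3 + m)*(-2 + m).
b) (-5 + m)*(m - 4)*(-3 + m)*(-2 + m)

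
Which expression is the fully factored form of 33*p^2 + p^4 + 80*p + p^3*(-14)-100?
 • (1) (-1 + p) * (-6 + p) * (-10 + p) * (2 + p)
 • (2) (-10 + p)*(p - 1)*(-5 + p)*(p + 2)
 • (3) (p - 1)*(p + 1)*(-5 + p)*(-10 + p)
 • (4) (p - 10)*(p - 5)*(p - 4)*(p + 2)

We need to factor 33*p^2 + p^4 + 80*p + p^3*(-14)-100.
The factored form is (-10 + p)*(p - 1)*(-5 + p)*(p + 2).
2) (-10 + p)*(p - 1)*(-5 + p)*(p + 2)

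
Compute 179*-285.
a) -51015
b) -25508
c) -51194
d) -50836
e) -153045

179 * -285 = -51015
a) -51015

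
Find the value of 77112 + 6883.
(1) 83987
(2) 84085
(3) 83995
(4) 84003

77112 + 6883 = 83995
3) 83995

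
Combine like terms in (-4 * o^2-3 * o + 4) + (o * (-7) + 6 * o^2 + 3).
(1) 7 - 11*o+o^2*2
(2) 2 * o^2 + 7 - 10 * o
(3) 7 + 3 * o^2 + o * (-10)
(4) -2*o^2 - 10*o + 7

Adding the polynomials and combining like terms:
(-4*o^2 - 3*o + 4) + (o*(-7) + 6*o^2 + 3)
= 2 * o^2 + 7 - 10 * o
2) 2 * o^2 + 7 - 10 * o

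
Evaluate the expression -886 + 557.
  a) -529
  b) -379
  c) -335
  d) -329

-886 + 557 = -329
d) -329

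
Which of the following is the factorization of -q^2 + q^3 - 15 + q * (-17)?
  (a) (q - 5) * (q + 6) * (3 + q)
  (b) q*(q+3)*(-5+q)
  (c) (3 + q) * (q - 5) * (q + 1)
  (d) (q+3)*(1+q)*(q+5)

We need to factor -q^2 + q^3 - 15 + q * (-17).
The factored form is (3 + q) * (q - 5) * (q + 1).
c) (3 + q) * (q - 5) * (q + 1)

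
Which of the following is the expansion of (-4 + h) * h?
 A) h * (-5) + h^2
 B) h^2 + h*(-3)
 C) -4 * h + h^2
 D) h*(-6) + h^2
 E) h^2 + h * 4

Expanding (-4 + h) * h:
= -4 * h + h^2
C) -4 * h + h^2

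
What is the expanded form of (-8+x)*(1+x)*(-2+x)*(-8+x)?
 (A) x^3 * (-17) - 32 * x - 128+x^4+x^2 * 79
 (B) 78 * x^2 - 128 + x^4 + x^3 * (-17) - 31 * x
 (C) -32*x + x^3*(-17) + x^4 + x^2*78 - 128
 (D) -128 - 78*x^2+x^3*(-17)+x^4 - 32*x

Expanding (-8+x)*(1+x)*(-2+x)*(-8+x):
= -32*x + x^3*(-17) + x^4 + x^2*78 - 128
C) -32*x + x^3*(-17) + x^4 + x^2*78 - 128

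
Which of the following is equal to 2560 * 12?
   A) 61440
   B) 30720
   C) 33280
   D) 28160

2560 * 12 = 30720
B) 30720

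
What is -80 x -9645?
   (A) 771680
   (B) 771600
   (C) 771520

-80 * -9645 = 771600
B) 771600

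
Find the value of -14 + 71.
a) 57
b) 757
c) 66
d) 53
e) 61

-14 + 71 = 57
a) 57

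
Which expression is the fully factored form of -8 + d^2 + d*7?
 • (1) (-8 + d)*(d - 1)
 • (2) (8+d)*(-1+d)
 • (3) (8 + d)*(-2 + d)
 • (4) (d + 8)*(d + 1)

We need to factor -8 + d^2 + d*7.
The factored form is (8+d)*(-1+d).
2) (8+d)*(-1+d)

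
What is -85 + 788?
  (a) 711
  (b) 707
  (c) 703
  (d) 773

-85 + 788 = 703
c) 703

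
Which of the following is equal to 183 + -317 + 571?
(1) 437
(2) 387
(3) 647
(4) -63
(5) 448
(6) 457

First: 183 + -317 = -134
Then: -134 + 571 = 437
1) 437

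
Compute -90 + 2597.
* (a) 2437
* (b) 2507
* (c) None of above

-90 + 2597 = 2507
b) 2507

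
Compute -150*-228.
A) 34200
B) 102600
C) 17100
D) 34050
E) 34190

-150 * -228 = 34200
A) 34200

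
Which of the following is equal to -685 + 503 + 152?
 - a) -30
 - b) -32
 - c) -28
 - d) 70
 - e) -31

First: -685 + 503 = -182
Then: -182 + 152 = -30
a) -30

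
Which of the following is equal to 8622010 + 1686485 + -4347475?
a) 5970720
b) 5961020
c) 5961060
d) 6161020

First: 8622010 + 1686485 = 10308495
Then: 10308495 + -4347475 = 5961020
b) 5961020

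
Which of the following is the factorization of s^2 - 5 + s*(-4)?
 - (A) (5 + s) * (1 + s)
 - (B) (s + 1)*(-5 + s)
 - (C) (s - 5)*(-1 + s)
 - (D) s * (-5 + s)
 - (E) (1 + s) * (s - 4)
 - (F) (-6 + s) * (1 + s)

We need to factor s^2 - 5 + s*(-4).
The factored form is (s + 1)*(-5 + s).
B) (s + 1)*(-5 + s)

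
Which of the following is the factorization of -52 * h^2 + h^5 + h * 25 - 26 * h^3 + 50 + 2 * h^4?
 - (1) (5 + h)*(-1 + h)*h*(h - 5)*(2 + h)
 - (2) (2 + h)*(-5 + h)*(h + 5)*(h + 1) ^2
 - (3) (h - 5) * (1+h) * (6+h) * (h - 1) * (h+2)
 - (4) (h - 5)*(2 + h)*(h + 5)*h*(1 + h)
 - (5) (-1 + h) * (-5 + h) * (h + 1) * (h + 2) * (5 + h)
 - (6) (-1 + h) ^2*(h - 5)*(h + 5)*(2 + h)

We need to factor -52 * h^2 + h^5 + h * 25 - 26 * h^3 + 50 + 2 * h^4.
The factored form is (-1 + h) * (-5 + h) * (h + 1) * (h + 2) * (5 + h).
5) (-1 + h) * (-5 + h) * (h + 1) * (h + 2) * (5 + h)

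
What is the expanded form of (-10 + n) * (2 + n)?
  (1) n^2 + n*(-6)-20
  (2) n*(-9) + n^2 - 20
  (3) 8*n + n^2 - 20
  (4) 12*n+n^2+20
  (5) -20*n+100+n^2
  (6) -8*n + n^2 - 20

Expanding (-10 + n) * (2 + n):
= -8*n + n^2 - 20
6) -8*n + n^2 - 20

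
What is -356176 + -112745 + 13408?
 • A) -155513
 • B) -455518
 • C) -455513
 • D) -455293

First: -356176 + -112745 = -468921
Then: -468921 + 13408 = -455513
C) -455513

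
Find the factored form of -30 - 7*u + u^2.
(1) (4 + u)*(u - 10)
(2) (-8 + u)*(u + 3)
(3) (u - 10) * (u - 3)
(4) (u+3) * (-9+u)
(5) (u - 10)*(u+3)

We need to factor -30 - 7*u + u^2.
The factored form is (u - 10)*(u+3).
5) (u - 10)*(u+3)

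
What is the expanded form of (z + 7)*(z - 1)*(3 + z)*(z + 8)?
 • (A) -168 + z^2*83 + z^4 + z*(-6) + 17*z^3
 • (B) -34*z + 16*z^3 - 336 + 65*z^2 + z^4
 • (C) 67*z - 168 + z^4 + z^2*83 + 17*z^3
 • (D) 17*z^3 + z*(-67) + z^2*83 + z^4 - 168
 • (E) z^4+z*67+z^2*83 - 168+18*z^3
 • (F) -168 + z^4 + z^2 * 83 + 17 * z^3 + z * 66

Expanding (z + 7)*(z - 1)*(3 + z)*(z + 8):
= 67*z - 168 + z^4 + z^2*83 + 17*z^3
C) 67*z - 168 + z^4 + z^2*83 + 17*z^3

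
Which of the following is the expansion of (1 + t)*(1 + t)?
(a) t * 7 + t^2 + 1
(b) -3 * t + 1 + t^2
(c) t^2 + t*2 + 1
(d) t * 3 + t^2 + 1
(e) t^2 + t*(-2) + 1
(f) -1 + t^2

Expanding (1 + t)*(1 + t):
= t^2 + t*2 + 1
c) t^2 + t*2 + 1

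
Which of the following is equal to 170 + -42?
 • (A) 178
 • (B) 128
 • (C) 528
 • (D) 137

170 + -42 = 128
B) 128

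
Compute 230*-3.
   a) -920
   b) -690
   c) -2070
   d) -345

230 * -3 = -690
b) -690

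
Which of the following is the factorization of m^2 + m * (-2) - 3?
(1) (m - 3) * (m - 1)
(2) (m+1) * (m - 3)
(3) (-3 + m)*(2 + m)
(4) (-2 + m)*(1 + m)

We need to factor m^2 + m * (-2) - 3.
The factored form is (m+1) * (m - 3).
2) (m+1) * (m - 3)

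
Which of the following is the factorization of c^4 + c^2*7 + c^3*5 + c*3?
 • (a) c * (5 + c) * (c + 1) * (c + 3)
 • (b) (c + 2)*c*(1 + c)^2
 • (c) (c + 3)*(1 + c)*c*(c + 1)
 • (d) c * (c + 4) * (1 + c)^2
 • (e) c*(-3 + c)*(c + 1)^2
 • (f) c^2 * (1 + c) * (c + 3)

We need to factor c^4 + c^2*7 + c^3*5 + c*3.
The factored form is (c + 3)*(1 + c)*c*(c + 1).
c) (c + 3)*(1 + c)*c*(c + 1)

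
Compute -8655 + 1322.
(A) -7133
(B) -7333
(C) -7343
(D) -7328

-8655 + 1322 = -7333
B) -7333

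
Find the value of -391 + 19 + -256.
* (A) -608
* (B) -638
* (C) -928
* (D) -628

First: -391 + 19 = -372
Then: -372 + -256 = -628
D) -628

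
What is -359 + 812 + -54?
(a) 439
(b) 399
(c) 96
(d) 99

First: -359 + 812 = 453
Then: 453 + -54 = 399
b) 399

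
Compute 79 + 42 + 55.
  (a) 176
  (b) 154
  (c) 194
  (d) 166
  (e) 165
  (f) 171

First: 79 + 42 = 121
Then: 121 + 55 = 176
a) 176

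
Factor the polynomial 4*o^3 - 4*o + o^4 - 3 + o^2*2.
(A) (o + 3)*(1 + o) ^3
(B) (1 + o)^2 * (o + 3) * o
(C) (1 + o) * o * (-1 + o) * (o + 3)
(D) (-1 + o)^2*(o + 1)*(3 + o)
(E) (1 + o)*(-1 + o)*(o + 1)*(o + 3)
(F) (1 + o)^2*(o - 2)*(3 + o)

We need to factor 4*o^3 - 4*o + o^4 - 3 + o^2*2.
The factored form is (1 + o)*(-1 + o)*(o + 1)*(o + 3).
E) (1 + o)*(-1 + o)*(o + 1)*(o + 3)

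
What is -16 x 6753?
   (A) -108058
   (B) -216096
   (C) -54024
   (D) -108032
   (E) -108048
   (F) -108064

-16 * 6753 = -108048
E) -108048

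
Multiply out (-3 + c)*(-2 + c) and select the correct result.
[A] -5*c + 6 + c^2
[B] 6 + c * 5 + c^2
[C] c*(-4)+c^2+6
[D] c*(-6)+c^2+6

Expanding (-3 + c)*(-2 + c):
= -5*c + 6 + c^2
A) -5*c + 6 + c^2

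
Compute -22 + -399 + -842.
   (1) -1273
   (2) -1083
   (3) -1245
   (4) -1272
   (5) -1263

First: -22 + -399 = -421
Then: -421 + -842 = -1263
5) -1263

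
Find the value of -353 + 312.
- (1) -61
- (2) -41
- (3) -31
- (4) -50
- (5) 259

-353 + 312 = -41
2) -41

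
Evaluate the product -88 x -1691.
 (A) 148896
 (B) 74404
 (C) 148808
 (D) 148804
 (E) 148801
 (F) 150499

-88 * -1691 = 148808
C) 148808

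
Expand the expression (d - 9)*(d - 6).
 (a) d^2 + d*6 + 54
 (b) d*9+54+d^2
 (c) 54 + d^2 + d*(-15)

Expanding (d - 9)*(d - 6):
= 54 + d^2 + d*(-15)
c) 54 + d^2 + d*(-15)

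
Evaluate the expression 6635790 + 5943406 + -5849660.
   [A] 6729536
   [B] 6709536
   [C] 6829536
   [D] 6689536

First: 6635790 + 5943406 = 12579196
Then: 12579196 + -5849660 = 6729536
A) 6729536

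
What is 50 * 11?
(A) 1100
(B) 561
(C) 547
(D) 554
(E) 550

50 * 11 = 550
E) 550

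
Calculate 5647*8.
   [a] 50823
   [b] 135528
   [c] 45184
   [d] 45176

5647 * 8 = 45176
d) 45176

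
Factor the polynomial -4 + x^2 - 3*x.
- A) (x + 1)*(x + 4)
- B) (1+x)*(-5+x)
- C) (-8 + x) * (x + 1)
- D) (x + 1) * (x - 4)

We need to factor -4 + x^2 - 3*x.
The factored form is (x + 1) * (x - 4).
D) (x + 1) * (x - 4)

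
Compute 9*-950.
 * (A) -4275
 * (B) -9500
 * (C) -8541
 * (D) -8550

9 * -950 = -8550
D) -8550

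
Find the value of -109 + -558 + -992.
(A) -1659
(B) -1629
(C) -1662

First: -109 + -558 = -667
Then: -667 + -992 = -1659
A) -1659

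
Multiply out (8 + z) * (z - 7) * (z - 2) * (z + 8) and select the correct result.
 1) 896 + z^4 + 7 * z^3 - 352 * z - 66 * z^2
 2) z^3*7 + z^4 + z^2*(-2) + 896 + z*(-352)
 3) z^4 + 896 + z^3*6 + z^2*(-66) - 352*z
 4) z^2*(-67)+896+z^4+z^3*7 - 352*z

Expanding (8 + z) * (z - 7) * (z - 2) * (z + 8):
= 896 + z^4 + 7 * z^3 - 352 * z - 66 * z^2
1) 896 + z^4 + 7 * z^3 - 352 * z - 66 * z^2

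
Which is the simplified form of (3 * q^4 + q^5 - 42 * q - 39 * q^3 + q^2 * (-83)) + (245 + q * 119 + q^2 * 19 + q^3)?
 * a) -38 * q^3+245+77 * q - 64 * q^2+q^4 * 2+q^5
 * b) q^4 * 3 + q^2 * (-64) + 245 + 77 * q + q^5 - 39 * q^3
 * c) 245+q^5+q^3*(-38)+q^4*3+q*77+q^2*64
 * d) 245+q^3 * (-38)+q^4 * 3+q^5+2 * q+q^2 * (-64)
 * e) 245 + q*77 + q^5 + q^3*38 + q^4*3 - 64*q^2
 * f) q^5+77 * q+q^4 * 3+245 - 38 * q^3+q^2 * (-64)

Adding the polynomials and combining like terms:
(3*q^4 + q^5 - 42*q - 39*q^3 + q^2*(-83)) + (245 + q*119 + q^2*19 + q^3)
= q^5+77 * q+q^4 * 3+245 - 38 * q^3+q^2 * (-64)
f) q^5+77 * q+q^4 * 3+245 - 38 * q^3+q^2 * (-64)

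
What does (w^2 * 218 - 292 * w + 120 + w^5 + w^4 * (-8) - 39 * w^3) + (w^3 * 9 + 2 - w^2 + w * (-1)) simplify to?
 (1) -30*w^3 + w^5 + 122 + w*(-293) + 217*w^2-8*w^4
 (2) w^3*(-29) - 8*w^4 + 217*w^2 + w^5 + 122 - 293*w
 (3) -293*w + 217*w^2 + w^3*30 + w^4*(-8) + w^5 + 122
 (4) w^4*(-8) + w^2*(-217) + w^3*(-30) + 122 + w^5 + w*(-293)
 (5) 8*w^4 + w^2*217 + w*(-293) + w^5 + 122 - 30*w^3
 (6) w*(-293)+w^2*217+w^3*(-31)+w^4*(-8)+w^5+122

Adding the polynomials and combining like terms:
(w^2*218 - 292*w + 120 + w^5 + w^4*(-8) - 39*w^3) + (w^3*9 + 2 - w^2 + w*(-1))
= -30*w^3 + w^5 + 122 + w*(-293) + 217*w^2-8*w^4
1) -30*w^3 + w^5 + 122 + w*(-293) + 217*w^2-8*w^4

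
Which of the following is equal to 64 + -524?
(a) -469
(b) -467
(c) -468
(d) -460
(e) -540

64 + -524 = -460
d) -460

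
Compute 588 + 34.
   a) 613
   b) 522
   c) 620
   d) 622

588 + 34 = 622
d) 622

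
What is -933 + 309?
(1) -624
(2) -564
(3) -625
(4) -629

-933 + 309 = -624
1) -624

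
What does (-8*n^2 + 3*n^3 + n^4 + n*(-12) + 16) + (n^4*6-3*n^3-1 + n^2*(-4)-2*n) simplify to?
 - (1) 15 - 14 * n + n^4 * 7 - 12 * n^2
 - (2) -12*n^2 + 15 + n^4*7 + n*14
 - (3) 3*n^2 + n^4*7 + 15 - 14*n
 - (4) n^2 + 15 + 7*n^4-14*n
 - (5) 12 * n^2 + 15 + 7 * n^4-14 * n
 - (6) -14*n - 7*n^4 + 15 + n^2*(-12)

Adding the polynomials and combining like terms:
(-8*n^2 + 3*n^3 + n^4 + n*(-12) + 16) + (n^4*6 - 3*n^3 - 1 + n^2*(-4) - 2*n)
= 15 - 14 * n + n^4 * 7 - 12 * n^2
1) 15 - 14 * n + n^4 * 7 - 12 * n^2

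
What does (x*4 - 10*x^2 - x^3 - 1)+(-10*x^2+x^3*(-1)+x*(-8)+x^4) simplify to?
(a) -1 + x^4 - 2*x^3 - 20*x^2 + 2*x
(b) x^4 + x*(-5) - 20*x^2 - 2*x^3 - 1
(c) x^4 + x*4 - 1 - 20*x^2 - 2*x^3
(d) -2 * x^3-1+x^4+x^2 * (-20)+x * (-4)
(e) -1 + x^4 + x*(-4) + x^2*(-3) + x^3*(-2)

Adding the polynomials and combining like terms:
(x*4 - 10*x^2 - x^3 - 1) + (-10*x^2 + x^3*(-1) + x*(-8) + x^4)
= -2 * x^3-1+x^4+x^2 * (-20)+x * (-4)
d) -2 * x^3-1+x^4+x^2 * (-20)+x * (-4)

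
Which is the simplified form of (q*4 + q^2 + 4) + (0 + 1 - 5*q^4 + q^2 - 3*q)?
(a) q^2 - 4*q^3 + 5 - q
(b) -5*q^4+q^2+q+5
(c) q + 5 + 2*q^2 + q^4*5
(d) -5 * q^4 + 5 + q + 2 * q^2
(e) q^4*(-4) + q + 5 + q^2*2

Adding the polynomials and combining like terms:
(q*4 + q^2 + 4) + (0 + 1 - 5*q^4 + q^2 - 3*q)
= -5 * q^4 + 5 + q + 2 * q^2
d) -5 * q^4 + 5 + q + 2 * q^2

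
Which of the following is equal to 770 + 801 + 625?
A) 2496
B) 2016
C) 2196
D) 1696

First: 770 + 801 = 1571
Then: 1571 + 625 = 2196
C) 2196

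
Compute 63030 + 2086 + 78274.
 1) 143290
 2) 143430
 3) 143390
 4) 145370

First: 63030 + 2086 = 65116
Then: 65116 + 78274 = 143390
3) 143390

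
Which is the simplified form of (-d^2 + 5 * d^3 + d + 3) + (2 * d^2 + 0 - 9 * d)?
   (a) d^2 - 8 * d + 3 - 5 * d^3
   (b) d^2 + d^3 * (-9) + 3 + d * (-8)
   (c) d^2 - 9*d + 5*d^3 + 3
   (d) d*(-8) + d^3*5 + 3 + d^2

Adding the polynomials and combining like terms:
(-d^2 + 5*d^3 + d + 3) + (2*d^2 + 0 - 9*d)
= d*(-8) + d^3*5 + 3 + d^2
d) d*(-8) + d^3*5 + 3 + d^2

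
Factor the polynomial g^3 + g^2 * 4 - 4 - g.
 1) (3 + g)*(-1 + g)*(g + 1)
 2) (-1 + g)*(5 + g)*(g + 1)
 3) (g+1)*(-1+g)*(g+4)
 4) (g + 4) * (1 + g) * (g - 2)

We need to factor g^3 + g^2 * 4 - 4 - g.
The factored form is (g+1)*(-1+g)*(g+4).
3) (g+1)*(-1+g)*(g+4)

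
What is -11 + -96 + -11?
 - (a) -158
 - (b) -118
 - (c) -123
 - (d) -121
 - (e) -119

First: -11 + -96 = -107
Then: -107 + -11 = -118
b) -118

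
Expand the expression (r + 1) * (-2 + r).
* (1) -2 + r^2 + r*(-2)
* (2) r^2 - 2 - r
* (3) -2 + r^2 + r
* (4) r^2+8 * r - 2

Expanding (r + 1) * (-2 + r):
= r^2 - 2 - r
2) r^2 - 2 - r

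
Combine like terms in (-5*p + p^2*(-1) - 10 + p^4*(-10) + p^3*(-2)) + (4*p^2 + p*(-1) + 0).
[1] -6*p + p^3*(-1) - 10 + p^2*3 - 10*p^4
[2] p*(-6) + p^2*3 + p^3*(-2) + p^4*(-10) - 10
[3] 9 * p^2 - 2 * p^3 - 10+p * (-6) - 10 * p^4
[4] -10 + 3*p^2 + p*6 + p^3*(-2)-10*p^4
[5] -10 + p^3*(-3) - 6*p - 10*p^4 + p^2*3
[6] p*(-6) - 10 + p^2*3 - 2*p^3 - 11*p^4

Adding the polynomials and combining like terms:
(-5*p + p^2*(-1) - 10 + p^4*(-10) + p^3*(-2)) + (4*p^2 + p*(-1) + 0)
= p*(-6) + p^2*3 + p^3*(-2) + p^4*(-10) - 10
2) p*(-6) + p^2*3 + p^3*(-2) + p^4*(-10) - 10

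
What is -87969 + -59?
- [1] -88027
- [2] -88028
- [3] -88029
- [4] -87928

-87969 + -59 = -88028
2) -88028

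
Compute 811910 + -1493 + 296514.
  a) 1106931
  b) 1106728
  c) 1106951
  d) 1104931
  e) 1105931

First: 811910 + -1493 = 810417
Then: 810417 + 296514 = 1106931
a) 1106931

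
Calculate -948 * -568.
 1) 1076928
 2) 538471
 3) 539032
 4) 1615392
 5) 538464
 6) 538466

-948 * -568 = 538464
5) 538464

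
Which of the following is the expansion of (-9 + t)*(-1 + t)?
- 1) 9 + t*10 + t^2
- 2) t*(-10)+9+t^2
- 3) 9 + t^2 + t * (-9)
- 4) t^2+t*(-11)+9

Expanding (-9 + t)*(-1 + t):
= t*(-10)+9+t^2
2) t*(-10)+9+t^2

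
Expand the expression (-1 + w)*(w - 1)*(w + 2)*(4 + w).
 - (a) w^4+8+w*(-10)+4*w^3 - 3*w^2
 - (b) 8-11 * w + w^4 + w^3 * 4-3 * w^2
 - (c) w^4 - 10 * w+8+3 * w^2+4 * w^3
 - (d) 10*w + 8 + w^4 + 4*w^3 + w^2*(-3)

Expanding (-1 + w)*(w - 1)*(w + 2)*(4 + w):
= w^4+8+w*(-10)+4*w^3 - 3*w^2
a) w^4+8+w*(-10)+4*w^3 - 3*w^2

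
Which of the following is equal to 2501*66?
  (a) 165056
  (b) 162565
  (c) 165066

2501 * 66 = 165066
c) 165066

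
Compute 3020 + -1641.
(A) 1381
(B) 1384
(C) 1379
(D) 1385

3020 + -1641 = 1379
C) 1379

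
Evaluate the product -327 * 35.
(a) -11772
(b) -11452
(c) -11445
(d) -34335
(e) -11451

-327 * 35 = -11445
c) -11445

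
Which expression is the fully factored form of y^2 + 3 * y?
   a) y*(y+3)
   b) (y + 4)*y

We need to factor y^2 + 3 * y.
The factored form is y*(y+3).
a) y*(y+3)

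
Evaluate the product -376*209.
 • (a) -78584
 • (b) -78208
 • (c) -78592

-376 * 209 = -78584
a) -78584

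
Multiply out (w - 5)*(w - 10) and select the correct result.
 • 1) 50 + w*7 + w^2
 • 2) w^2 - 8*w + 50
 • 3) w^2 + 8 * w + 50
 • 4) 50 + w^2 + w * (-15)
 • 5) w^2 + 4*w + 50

Expanding (w - 5)*(w - 10):
= 50 + w^2 + w * (-15)
4) 50 + w^2 + w * (-15)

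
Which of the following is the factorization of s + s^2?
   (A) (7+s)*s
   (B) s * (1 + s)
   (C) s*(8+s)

We need to factor s + s^2.
The factored form is s * (1 + s).
B) s * (1 + s)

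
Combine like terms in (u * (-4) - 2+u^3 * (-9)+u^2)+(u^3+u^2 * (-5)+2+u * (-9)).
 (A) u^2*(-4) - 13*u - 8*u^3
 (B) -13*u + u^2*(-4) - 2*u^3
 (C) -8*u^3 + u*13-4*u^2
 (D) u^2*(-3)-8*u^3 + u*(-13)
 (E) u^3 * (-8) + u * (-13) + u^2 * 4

Adding the polynomials and combining like terms:
(u*(-4) - 2 + u^3*(-9) + u^2) + (u^3 + u^2*(-5) + 2 + u*(-9))
= u^2*(-4) - 13*u - 8*u^3
A) u^2*(-4) - 13*u - 8*u^3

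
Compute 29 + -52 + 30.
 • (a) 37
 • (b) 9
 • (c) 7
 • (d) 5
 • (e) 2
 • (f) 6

First: 29 + -52 = -23
Then: -23 + 30 = 7
c) 7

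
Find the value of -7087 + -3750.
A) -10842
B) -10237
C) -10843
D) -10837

-7087 + -3750 = -10837
D) -10837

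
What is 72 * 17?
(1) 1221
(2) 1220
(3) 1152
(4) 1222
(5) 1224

72 * 17 = 1224
5) 1224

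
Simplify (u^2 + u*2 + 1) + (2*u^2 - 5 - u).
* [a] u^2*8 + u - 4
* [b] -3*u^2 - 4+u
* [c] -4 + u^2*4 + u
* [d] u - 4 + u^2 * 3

Adding the polynomials and combining like terms:
(u^2 + u*2 + 1) + (2*u^2 - 5 - u)
= u - 4 + u^2 * 3
d) u - 4 + u^2 * 3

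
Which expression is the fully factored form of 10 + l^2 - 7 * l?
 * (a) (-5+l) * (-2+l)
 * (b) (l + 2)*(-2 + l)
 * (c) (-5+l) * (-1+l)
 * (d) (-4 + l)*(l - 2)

We need to factor 10 + l^2 - 7 * l.
The factored form is (-5+l) * (-2+l).
a) (-5+l) * (-2+l)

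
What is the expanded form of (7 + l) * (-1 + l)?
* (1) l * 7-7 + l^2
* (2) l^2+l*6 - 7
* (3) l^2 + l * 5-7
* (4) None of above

Expanding (7 + l) * (-1 + l):
= l^2+l*6 - 7
2) l^2+l*6 - 7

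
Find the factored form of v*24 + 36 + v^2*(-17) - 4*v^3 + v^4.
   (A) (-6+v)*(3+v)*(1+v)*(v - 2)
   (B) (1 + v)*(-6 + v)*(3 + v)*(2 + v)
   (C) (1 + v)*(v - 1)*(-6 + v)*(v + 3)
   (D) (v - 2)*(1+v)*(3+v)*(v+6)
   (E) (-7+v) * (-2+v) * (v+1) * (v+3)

We need to factor v*24 + 36 + v^2*(-17) - 4*v^3 + v^4.
The factored form is (-6+v)*(3+v)*(1+v)*(v - 2).
A) (-6+v)*(3+v)*(1+v)*(v - 2)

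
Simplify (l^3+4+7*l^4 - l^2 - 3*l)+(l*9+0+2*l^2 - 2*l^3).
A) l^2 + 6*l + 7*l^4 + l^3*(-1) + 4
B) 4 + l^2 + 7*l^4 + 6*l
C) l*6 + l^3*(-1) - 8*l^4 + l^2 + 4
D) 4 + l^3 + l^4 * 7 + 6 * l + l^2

Adding the polynomials and combining like terms:
(l^3 + 4 + 7*l^4 - l^2 - 3*l) + (l*9 + 0 + 2*l^2 - 2*l^3)
= l^2 + 6*l + 7*l^4 + l^3*(-1) + 4
A) l^2 + 6*l + 7*l^4 + l^3*(-1) + 4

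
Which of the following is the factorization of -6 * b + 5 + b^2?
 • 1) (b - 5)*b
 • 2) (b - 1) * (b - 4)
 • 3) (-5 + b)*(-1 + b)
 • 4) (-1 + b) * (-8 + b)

We need to factor -6 * b + 5 + b^2.
The factored form is (-5 + b)*(-1 + b).
3) (-5 + b)*(-1 + b)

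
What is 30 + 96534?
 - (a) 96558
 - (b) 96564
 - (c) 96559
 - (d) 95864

30 + 96534 = 96564
b) 96564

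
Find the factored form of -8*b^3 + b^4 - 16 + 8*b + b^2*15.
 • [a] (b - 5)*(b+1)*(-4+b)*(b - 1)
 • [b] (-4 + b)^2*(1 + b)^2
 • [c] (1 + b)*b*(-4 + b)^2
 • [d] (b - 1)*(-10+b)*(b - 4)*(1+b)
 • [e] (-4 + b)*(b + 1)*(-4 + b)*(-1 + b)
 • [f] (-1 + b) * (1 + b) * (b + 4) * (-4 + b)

We need to factor -8*b^3 + b^4 - 16 + 8*b + b^2*15.
The factored form is (-4 + b)*(b + 1)*(-4 + b)*(-1 + b).
e) (-4 + b)*(b + 1)*(-4 + b)*(-1 + b)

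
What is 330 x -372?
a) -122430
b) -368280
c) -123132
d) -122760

330 * -372 = -122760
d) -122760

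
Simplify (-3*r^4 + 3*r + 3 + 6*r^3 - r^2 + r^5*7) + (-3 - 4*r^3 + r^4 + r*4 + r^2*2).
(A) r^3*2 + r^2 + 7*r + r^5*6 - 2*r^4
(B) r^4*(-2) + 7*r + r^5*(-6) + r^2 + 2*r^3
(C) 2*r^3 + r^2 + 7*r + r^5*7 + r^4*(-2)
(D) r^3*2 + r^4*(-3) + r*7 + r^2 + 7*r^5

Adding the polynomials and combining like terms:
(-3*r^4 + 3*r + 3 + 6*r^3 - r^2 + r^5*7) + (-3 - 4*r^3 + r^4 + r*4 + r^2*2)
= 2*r^3 + r^2 + 7*r + r^5*7 + r^4*(-2)
C) 2*r^3 + r^2 + 7*r + r^5*7 + r^4*(-2)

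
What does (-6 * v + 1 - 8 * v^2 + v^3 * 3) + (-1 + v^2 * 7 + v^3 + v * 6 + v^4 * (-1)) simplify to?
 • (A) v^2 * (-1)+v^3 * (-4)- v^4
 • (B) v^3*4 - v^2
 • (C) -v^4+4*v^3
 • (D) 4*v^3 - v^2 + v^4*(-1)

Adding the polynomials and combining like terms:
(-6*v + 1 - 8*v^2 + v^3*3) + (-1 + v^2*7 + v^3 + v*6 + v^4*(-1))
= 4*v^3 - v^2 + v^4*(-1)
D) 4*v^3 - v^2 + v^4*(-1)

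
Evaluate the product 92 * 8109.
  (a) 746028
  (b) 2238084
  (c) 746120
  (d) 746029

92 * 8109 = 746028
a) 746028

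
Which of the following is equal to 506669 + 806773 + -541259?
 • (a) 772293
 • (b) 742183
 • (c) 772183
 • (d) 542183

First: 506669 + 806773 = 1313442
Then: 1313442 + -541259 = 772183
c) 772183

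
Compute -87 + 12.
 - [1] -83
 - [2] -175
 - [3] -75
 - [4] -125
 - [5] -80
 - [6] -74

-87 + 12 = -75
3) -75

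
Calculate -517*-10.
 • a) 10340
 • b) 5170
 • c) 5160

-517 * -10 = 5170
b) 5170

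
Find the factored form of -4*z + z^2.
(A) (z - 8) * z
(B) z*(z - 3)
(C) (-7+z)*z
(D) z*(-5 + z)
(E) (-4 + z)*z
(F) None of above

We need to factor -4*z + z^2.
The factored form is (-4 + z)*z.
E) (-4 + z)*z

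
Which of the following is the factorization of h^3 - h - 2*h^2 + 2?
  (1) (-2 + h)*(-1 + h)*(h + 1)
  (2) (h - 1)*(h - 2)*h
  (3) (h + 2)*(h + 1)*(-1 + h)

We need to factor h^3 - h - 2*h^2 + 2.
The factored form is (-2 + h)*(-1 + h)*(h + 1).
1) (-2 + h)*(-1 + h)*(h + 1)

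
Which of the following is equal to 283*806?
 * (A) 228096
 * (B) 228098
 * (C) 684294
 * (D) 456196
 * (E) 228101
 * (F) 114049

283 * 806 = 228098
B) 228098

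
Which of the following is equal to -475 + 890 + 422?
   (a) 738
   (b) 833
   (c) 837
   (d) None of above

First: -475 + 890 = 415
Then: 415 + 422 = 837
c) 837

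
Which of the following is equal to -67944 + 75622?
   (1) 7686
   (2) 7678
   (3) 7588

-67944 + 75622 = 7678
2) 7678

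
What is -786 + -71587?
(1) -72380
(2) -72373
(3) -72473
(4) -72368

-786 + -71587 = -72373
2) -72373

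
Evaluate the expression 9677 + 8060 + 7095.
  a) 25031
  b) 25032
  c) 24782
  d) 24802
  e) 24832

First: 9677 + 8060 = 17737
Then: 17737 + 7095 = 24832
e) 24832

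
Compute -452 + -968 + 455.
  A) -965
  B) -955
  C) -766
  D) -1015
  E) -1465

First: -452 + -968 = -1420
Then: -1420 + 455 = -965
A) -965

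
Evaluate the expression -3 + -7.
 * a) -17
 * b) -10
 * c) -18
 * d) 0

-3 + -7 = -10
b) -10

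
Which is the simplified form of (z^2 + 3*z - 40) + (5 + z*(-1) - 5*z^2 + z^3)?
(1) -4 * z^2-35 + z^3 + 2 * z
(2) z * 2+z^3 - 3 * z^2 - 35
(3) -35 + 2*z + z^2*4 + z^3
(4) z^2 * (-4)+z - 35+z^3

Adding the polynomials and combining like terms:
(z^2 + 3*z - 40) + (5 + z*(-1) - 5*z^2 + z^3)
= -4 * z^2-35 + z^3 + 2 * z
1) -4 * z^2-35 + z^3 + 2 * z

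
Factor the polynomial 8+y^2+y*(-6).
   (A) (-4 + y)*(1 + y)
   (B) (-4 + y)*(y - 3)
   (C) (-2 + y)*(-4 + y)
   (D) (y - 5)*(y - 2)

We need to factor 8+y^2+y*(-6).
The factored form is (-2 + y)*(-4 + y).
C) (-2 + y)*(-4 + y)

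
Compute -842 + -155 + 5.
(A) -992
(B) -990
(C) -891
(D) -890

First: -842 + -155 = -997
Then: -997 + 5 = -992
A) -992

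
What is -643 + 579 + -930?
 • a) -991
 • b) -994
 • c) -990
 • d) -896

First: -643 + 579 = -64
Then: -64 + -930 = -994
b) -994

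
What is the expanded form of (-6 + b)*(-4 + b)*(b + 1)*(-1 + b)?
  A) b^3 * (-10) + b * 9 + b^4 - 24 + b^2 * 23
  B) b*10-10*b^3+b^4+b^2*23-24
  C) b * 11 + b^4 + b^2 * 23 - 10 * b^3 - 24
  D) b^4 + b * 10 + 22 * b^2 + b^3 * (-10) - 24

Expanding (-6 + b)*(-4 + b)*(b + 1)*(-1 + b):
= b*10-10*b^3+b^4+b^2*23-24
B) b*10-10*b^3+b^4+b^2*23-24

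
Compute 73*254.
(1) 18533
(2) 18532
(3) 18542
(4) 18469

73 * 254 = 18542
3) 18542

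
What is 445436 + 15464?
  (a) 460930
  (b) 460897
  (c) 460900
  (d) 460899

445436 + 15464 = 460900
c) 460900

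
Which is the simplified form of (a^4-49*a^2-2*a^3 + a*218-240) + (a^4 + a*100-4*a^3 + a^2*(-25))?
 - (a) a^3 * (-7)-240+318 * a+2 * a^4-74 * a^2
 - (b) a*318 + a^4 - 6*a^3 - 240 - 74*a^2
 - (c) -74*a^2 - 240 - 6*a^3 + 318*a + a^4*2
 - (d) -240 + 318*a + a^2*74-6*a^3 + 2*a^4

Adding the polynomials and combining like terms:
(a^4 - 49*a^2 - 2*a^3 + a*218 - 240) + (a^4 + a*100 - 4*a^3 + a^2*(-25))
= -74*a^2 - 240 - 6*a^3 + 318*a + a^4*2
c) -74*a^2 - 240 - 6*a^3 + 318*a + a^4*2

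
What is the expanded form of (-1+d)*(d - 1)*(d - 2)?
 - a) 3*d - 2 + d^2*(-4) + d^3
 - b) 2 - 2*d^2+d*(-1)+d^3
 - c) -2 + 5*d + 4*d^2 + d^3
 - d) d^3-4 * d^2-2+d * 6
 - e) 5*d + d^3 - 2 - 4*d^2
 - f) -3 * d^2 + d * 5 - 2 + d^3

Expanding (-1+d)*(d - 1)*(d - 2):
= 5*d + d^3 - 2 - 4*d^2
e) 5*d + d^3 - 2 - 4*d^2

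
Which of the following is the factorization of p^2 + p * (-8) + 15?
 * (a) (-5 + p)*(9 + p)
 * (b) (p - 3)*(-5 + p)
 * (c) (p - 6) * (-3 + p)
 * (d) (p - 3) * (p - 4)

We need to factor p^2 + p * (-8) + 15.
The factored form is (p - 3)*(-5 + p).
b) (p - 3)*(-5 + p)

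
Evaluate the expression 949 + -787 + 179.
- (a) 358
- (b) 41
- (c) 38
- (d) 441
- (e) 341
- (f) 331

First: 949 + -787 = 162
Then: 162 + 179 = 341
e) 341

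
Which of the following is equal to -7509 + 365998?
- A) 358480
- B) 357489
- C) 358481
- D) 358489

-7509 + 365998 = 358489
D) 358489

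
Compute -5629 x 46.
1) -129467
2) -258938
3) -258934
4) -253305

-5629 * 46 = -258934
3) -258934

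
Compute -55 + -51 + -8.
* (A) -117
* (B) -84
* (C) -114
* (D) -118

First: -55 + -51 = -106
Then: -106 + -8 = -114
C) -114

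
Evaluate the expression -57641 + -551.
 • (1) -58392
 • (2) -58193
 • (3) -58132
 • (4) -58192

-57641 + -551 = -58192
4) -58192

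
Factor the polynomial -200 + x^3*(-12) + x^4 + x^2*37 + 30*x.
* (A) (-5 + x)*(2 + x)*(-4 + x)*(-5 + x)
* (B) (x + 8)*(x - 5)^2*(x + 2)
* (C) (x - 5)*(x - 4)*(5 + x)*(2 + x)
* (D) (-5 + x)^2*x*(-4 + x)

We need to factor -200 + x^3*(-12) + x^4 + x^2*37 + 30*x.
The factored form is (-5 + x)*(2 + x)*(-4 + x)*(-5 + x).
A) (-5 + x)*(2 + x)*(-4 + x)*(-5 + x)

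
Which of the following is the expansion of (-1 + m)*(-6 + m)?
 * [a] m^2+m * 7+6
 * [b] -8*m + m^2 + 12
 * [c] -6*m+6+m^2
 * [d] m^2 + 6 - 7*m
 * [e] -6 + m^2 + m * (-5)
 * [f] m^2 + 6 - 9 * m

Expanding (-1 + m)*(-6 + m):
= m^2 + 6 - 7*m
d) m^2 + 6 - 7*m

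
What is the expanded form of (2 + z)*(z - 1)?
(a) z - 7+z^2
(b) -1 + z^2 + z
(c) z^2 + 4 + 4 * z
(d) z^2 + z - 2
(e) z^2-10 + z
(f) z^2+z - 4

Expanding (2 + z)*(z - 1):
= z^2 + z - 2
d) z^2 + z - 2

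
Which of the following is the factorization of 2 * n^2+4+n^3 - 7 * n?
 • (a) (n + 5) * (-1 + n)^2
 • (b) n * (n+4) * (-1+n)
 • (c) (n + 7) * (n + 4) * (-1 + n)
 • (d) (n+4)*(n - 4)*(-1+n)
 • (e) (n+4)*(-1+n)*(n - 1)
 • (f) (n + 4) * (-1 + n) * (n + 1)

We need to factor 2 * n^2+4+n^3 - 7 * n.
The factored form is (n+4)*(-1+n)*(n - 1).
e) (n+4)*(-1+n)*(n - 1)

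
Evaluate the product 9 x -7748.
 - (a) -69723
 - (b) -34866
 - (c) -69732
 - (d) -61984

9 * -7748 = -69732
c) -69732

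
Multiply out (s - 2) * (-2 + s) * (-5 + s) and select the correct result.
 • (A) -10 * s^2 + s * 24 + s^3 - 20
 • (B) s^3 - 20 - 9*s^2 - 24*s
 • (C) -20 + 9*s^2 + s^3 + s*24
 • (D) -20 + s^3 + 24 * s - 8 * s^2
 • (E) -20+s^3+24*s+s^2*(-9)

Expanding (s - 2) * (-2 + s) * (-5 + s):
= -20+s^3+24*s+s^2*(-9)
E) -20+s^3+24*s+s^2*(-9)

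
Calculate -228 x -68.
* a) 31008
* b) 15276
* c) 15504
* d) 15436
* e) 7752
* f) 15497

-228 * -68 = 15504
c) 15504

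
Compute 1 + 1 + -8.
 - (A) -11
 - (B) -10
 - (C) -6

First: 1 + 1 = 2
Then: 2 + -8 = -6
C) -6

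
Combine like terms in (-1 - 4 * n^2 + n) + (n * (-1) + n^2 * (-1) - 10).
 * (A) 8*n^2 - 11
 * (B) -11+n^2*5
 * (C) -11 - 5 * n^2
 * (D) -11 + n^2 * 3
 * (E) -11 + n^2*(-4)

Adding the polynomials and combining like terms:
(-1 - 4*n^2 + n) + (n*(-1) + n^2*(-1) - 10)
= -11 - 5 * n^2
C) -11 - 5 * n^2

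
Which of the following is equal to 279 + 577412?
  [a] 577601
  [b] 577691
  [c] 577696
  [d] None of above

279 + 577412 = 577691
b) 577691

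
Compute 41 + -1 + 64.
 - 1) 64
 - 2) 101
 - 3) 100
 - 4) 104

First: 41 + -1 = 40
Then: 40 + 64 = 104
4) 104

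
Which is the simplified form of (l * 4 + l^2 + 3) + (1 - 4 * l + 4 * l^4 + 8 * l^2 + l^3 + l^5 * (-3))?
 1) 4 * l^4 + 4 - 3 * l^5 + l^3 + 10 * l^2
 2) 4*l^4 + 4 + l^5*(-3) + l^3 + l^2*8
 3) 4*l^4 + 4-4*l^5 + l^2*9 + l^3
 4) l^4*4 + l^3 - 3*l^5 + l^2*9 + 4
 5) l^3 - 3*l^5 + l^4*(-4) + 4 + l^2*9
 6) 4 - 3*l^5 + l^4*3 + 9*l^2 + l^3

Adding the polynomials and combining like terms:
(l*4 + l^2 + 3) + (1 - 4*l + 4*l^4 + 8*l^2 + l^3 + l^5*(-3))
= l^4*4 + l^3 - 3*l^5 + l^2*9 + 4
4) l^4*4 + l^3 - 3*l^5 + l^2*9 + 4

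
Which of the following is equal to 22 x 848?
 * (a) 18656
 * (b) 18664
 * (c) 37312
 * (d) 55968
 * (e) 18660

22 * 848 = 18656
a) 18656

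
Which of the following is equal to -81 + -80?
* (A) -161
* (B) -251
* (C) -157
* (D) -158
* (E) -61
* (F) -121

-81 + -80 = -161
A) -161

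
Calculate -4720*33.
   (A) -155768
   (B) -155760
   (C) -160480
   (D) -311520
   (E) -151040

-4720 * 33 = -155760
B) -155760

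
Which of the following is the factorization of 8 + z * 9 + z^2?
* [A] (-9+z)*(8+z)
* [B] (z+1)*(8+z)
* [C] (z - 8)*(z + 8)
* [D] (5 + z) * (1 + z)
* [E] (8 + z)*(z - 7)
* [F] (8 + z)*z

We need to factor 8 + z * 9 + z^2.
The factored form is (z+1)*(8+z).
B) (z+1)*(8+z)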